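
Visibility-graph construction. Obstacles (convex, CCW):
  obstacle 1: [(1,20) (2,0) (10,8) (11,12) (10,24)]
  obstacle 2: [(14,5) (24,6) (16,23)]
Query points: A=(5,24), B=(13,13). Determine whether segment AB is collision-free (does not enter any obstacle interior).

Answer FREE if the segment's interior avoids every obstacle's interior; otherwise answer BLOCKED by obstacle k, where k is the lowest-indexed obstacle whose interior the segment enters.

Obstacle 1 [(1,20) (2,0) (10,8) (11,12) (10,24)]:
  edge (1,20)–(2,0): clear
  edge (2,0)–(10,8): clear
  edge (10,8)–(11,12): clear
  edge (11,12)–(10,24): crosses AB
  edge (10,24)–(1,20): crosses AB
  → BLOCKED
Obstacle 2 [(14,5) (24,6) (16,23)]:
  edge (14,5)–(24,6): clear
  edge (24,6)–(16,23): clear
  edge (16,23)–(14,5): clear
  midpoint (9,37/2) outside
  → clear

BLOCKED by obstacle 1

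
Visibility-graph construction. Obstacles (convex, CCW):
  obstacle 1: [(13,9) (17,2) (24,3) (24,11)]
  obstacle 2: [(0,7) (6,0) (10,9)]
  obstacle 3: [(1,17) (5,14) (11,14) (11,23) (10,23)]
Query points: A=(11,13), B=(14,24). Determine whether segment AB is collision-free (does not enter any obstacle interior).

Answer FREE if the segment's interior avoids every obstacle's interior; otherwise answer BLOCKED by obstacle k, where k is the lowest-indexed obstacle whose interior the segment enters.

Obstacle 1 [(13,9) (17,2) (24,3) (24,11)]:
  edge (13,9)–(17,2): clear
  edge (17,2)–(24,3): clear
  edge (24,3)–(24,11): clear
  edge (24,11)–(13,9): clear
  midpoint (25/2,37/2) outside
  → clear
Obstacle 2 [(0,7) (6,0) (10,9)]:
  edge (0,7)–(6,0): clear
  edge (6,0)–(10,9): clear
  edge (10,9)–(0,7): clear
  midpoint (25/2,37/2) outside
  → clear
Obstacle 3 [(1,17) (5,14) (11,14) (11,23) (10,23)]:
  edge (1,17)–(5,14): clear
  edge (5,14)–(11,14): clear
  edge (11,14)–(11,23): clear
  edge (11,23)–(10,23): clear
  edge (10,23)–(1,17): clear
  midpoint (25/2,37/2) outside
  → clear

FREE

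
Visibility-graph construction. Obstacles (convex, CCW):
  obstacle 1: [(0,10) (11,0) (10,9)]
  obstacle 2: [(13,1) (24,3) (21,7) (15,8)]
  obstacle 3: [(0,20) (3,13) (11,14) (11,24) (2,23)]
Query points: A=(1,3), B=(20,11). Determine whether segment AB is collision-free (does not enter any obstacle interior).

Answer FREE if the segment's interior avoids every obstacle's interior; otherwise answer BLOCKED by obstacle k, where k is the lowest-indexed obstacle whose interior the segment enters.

BLOCKED by obstacle 1

Obstacle 1 [(0,10) (11,0) (10,9)]:
  edge (0,10)–(11,0): crosses AB
  edge (11,0)–(10,9): crosses AB
  edge (10,9)–(0,10): clear
  → BLOCKED
Obstacle 2 [(13,1) (24,3) (21,7) (15,8)]:
  edge (13,1)–(24,3): clear
  edge (24,3)–(21,7): clear
  edge (21,7)–(15,8): clear
  edge (15,8)–(13,1): clear
  midpoint (21/2,7) outside
  → clear
Obstacle 3 [(0,20) (3,13) (11,14) (11,24) (2,23)]:
  edge (0,20)–(3,13): clear
  edge (3,13)–(11,14): clear
  edge (11,14)–(11,24): clear
  edge (11,24)–(2,23): clear
  edge (2,23)–(0,20): clear
  midpoint (21/2,7) outside
  → clear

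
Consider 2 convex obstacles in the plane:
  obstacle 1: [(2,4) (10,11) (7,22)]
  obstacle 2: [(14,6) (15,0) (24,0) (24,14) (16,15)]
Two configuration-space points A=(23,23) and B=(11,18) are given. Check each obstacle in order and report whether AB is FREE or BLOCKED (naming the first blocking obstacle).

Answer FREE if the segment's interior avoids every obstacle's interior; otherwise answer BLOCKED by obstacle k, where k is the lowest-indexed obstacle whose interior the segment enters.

FREE

Obstacle 1 [(2,4) (10,11) (7,22)]:
  edge (2,4)–(10,11): clear
  edge (10,11)–(7,22): clear
  edge (7,22)–(2,4): clear
  midpoint (17,41/2) outside
  → clear
Obstacle 2 [(14,6) (15,0) (24,0) (24,14) (16,15)]:
  edge (14,6)–(15,0): clear
  edge (15,0)–(24,0): clear
  edge (24,0)–(24,14): clear
  edge (24,14)–(16,15): clear
  edge (16,15)–(14,6): clear
  midpoint (17,41/2) outside
  → clear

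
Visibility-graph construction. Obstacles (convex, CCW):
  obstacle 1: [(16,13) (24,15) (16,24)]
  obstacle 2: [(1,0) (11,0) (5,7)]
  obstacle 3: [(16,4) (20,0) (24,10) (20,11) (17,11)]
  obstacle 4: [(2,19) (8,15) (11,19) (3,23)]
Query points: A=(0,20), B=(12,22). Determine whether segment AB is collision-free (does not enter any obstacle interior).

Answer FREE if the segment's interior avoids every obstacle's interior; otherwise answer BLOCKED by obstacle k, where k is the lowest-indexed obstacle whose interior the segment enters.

Obstacle 1 [(16,13) (24,15) (16,24)]:
  edge (16,13)–(24,15): clear
  edge (24,15)–(16,24): clear
  edge (16,24)–(16,13): clear
  midpoint (6,21) outside
  → clear
Obstacle 2 [(1,0) (11,0) (5,7)]:
  edge (1,0)–(11,0): clear
  edge (11,0)–(5,7): clear
  edge (5,7)–(1,0): clear
  midpoint (6,21) outside
  → clear
Obstacle 3 [(16,4) (20,0) (24,10) (20,11) (17,11)]:
  edge (16,4)–(20,0): clear
  edge (20,0)–(24,10): clear
  edge (24,10)–(20,11): clear
  edge (20,11)–(17,11): clear
  edge (17,11)–(16,4): clear
  midpoint (6,21) outside
  → clear
Obstacle 4 [(2,19) (8,15) (11,19) (3,23)]:
  edge (2,19)–(8,15): clear
  edge (8,15)–(11,19): clear
  edge (11,19)–(3,23): crosses AB
  edge (3,23)–(2,19): crosses AB
  → BLOCKED

BLOCKED by obstacle 4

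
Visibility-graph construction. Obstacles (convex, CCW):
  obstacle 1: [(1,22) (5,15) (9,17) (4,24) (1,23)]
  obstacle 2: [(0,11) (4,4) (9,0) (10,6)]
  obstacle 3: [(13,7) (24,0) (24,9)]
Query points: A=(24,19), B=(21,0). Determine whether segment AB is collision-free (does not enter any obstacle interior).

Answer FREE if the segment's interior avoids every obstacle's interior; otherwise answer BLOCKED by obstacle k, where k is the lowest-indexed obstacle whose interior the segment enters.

BLOCKED by obstacle 3

Obstacle 1 [(1,22) (5,15) (9,17) (4,24) (1,23)]:
  edge (1,22)–(5,15): clear
  edge (5,15)–(9,17): clear
  edge (9,17)–(4,24): clear
  edge (4,24)–(1,23): clear
  edge (1,23)–(1,22): clear
  midpoint (45/2,19/2) outside
  → clear
Obstacle 2 [(0,11) (4,4) (9,0) (10,6)]:
  edge (0,11)–(4,4): clear
  edge (4,4)–(9,0): clear
  edge (9,0)–(10,6): clear
  edge (10,6)–(0,11): clear
  midpoint (45/2,19/2) outside
  → clear
Obstacle 3 [(13,7) (24,0) (24,9)]:
  edge (13,7)–(24,0): crosses AB
  edge (24,0)–(24,9): clear
  edge (24,9)–(13,7): crosses AB
  → BLOCKED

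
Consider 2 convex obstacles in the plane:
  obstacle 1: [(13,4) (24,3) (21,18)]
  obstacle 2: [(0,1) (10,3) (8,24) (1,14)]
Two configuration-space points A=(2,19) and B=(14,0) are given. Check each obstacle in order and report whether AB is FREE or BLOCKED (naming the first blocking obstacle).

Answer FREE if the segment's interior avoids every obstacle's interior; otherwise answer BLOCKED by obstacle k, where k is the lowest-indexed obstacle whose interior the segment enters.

BLOCKED by obstacle 2

Obstacle 1 [(13,4) (24,3) (21,18)]:
  edge (13,4)–(24,3): clear
  edge (24,3)–(21,18): clear
  edge (21,18)–(13,4): clear
  midpoint (8,19/2) outside
  → clear
Obstacle 2 [(0,1) (10,3) (8,24) (1,14)]:
  edge (0,1)–(10,3): clear
  edge (10,3)–(8,24): crosses AB
  edge (8,24)–(1,14): crosses AB
  edge (1,14)–(0,1): clear
  → BLOCKED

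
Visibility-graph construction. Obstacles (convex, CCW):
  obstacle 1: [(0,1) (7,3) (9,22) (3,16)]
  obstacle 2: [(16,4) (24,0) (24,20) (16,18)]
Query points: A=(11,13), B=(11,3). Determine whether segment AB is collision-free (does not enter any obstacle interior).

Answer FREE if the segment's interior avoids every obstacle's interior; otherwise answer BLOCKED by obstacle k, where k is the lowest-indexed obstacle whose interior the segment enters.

FREE

Obstacle 1 [(0,1) (7,3) (9,22) (3,16)]:
  edge (0,1)–(7,3): clear
  edge (7,3)–(9,22): clear
  edge (9,22)–(3,16): clear
  edge (3,16)–(0,1): clear
  midpoint (11,8) outside
  → clear
Obstacle 2 [(16,4) (24,0) (24,20) (16,18)]:
  edge (16,4)–(24,0): clear
  edge (24,0)–(24,20): clear
  edge (24,20)–(16,18): clear
  edge (16,18)–(16,4): clear
  midpoint (11,8) outside
  → clear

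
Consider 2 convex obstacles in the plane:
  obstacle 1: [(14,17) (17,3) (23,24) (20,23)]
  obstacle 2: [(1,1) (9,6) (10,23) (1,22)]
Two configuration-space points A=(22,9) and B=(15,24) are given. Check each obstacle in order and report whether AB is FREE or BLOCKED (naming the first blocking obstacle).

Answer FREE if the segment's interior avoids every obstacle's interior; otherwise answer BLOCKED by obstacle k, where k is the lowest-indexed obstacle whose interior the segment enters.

BLOCKED by obstacle 1

Obstacle 1 [(14,17) (17,3) (23,24) (20,23)]:
  edge (14,17)–(17,3): clear
  edge (17,3)–(23,24): crosses AB
  edge (23,24)–(20,23): clear
  edge (20,23)–(14,17): crosses AB
  → BLOCKED
Obstacle 2 [(1,1) (9,6) (10,23) (1,22)]:
  edge (1,1)–(9,6): clear
  edge (9,6)–(10,23): clear
  edge (10,23)–(1,22): clear
  edge (1,22)–(1,1): clear
  midpoint (37/2,33/2) outside
  → clear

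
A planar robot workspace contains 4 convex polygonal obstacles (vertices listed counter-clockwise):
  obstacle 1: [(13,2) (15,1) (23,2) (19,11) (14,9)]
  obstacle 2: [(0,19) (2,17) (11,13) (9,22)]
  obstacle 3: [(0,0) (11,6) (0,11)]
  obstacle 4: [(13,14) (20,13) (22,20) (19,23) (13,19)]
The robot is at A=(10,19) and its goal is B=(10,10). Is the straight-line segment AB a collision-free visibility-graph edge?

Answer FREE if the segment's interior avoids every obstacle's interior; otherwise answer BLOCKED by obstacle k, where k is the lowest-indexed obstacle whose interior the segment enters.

Obstacle 1 [(13,2) (15,1) (23,2) (19,11) (14,9)]:
  edge (13,2)–(15,1): clear
  edge (15,1)–(23,2): clear
  edge (23,2)–(19,11): clear
  edge (19,11)–(14,9): clear
  edge (14,9)–(13,2): clear
  midpoint (10,29/2) outside
  → clear
Obstacle 2 [(0,19) (2,17) (11,13) (9,22)]:
  edge (0,19)–(2,17): clear
  edge (2,17)–(11,13): crosses AB
  edge (11,13)–(9,22): crosses AB
  edge (9,22)–(0,19): clear
  → BLOCKED
Obstacle 3 [(0,0) (11,6) (0,11)]:
  edge (0,0)–(11,6): clear
  edge (11,6)–(0,11): clear
  edge (0,11)–(0,0): clear
  midpoint (10,29/2) outside
  → clear
Obstacle 4 [(13,14) (20,13) (22,20) (19,23) (13,19)]:
  edge (13,14)–(20,13): clear
  edge (20,13)–(22,20): clear
  edge (22,20)–(19,23): clear
  edge (19,23)–(13,19): clear
  edge (13,19)–(13,14): clear
  midpoint (10,29/2) outside
  → clear

BLOCKED by obstacle 2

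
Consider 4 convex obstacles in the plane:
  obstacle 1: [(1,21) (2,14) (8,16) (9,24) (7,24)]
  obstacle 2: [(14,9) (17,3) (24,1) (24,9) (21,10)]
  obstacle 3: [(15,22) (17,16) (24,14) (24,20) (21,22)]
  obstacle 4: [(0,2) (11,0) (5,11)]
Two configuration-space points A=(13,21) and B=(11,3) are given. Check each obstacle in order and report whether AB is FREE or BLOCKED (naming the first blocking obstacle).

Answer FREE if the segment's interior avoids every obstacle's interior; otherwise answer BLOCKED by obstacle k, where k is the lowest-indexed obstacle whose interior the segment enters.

Obstacle 1 [(1,21) (2,14) (8,16) (9,24) (7,24)]:
  edge (1,21)–(2,14): clear
  edge (2,14)–(8,16): clear
  edge (8,16)–(9,24): clear
  edge (9,24)–(7,24): clear
  edge (7,24)–(1,21): clear
  midpoint (12,12) outside
  → clear
Obstacle 2 [(14,9) (17,3) (24,1) (24,9) (21,10)]:
  edge (14,9)–(17,3): clear
  edge (17,3)–(24,1): clear
  edge (24,1)–(24,9): clear
  edge (24,9)–(21,10): clear
  edge (21,10)–(14,9): clear
  midpoint (12,12) outside
  → clear
Obstacle 3 [(15,22) (17,16) (24,14) (24,20) (21,22)]:
  edge (15,22)–(17,16): clear
  edge (17,16)–(24,14): clear
  edge (24,14)–(24,20): clear
  edge (24,20)–(21,22): clear
  edge (21,22)–(15,22): clear
  midpoint (12,12) outside
  → clear
Obstacle 4 [(0,2) (11,0) (5,11)]:
  edge (0,2)–(11,0): clear
  edge (11,0)–(5,11): clear
  edge (5,11)–(0,2): clear
  midpoint (12,12) outside
  → clear

FREE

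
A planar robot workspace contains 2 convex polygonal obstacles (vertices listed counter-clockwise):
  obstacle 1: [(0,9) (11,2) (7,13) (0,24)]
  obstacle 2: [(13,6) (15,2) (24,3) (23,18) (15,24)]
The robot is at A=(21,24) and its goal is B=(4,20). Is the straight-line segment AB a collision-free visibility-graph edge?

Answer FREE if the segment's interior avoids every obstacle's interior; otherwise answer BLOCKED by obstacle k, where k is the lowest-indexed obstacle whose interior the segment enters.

Obstacle 1 [(0,9) (11,2) (7,13) (0,24)]:
  edge (0,9)–(11,2): clear
  edge (11,2)–(7,13): clear
  edge (7,13)–(0,24): clear
  edge (0,24)–(0,9): clear
  midpoint (25/2,22) outside
  → clear
Obstacle 2 [(13,6) (15,2) (24,3) (23,18) (15,24)]:
  edge (13,6)–(15,2): clear
  edge (15,2)–(24,3): clear
  edge (24,3)–(23,18): clear
  edge (23,18)–(15,24): crosses AB
  edge (15,24)–(13,6): crosses AB
  → BLOCKED

BLOCKED by obstacle 2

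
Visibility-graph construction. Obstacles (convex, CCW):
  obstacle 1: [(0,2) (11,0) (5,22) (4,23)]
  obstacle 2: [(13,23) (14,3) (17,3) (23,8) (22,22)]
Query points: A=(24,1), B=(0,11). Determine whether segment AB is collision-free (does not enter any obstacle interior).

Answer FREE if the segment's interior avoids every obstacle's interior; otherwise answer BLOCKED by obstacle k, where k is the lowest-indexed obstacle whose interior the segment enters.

BLOCKED by obstacle 1

Obstacle 1 [(0,2) (11,0) (5,22) (4,23)]:
  edge (0,2)–(11,0): clear
  edge (11,0)–(5,22): crosses AB
  edge (5,22)–(4,23): clear
  edge (4,23)–(0,2): crosses AB
  → BLOCKED
Obstacle 2 [(13,23) (14,3) (17,3) (23,8) (22,22)]:
  edge (13,23)–(14,3): crosses AB
  edge (14,3)–(17,3): clear
  edge (17,3)–(23,8): crosses AB
  edge (23,8)–(22,22): clear
  edge (22,22)–(13,23): clear
  → BLOCKED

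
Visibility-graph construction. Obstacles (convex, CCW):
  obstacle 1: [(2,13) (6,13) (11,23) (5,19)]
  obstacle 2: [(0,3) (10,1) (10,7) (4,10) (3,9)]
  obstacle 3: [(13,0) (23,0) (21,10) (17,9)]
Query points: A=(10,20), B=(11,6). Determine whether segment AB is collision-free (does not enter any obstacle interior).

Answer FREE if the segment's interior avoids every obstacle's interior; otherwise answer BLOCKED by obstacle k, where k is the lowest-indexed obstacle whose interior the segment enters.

Obstacle 1 [(2,13) (6,13) (11,23) (5,19)]:
  edge (2,13)–(6,13): clear
  edge (6,13)–(11,23): clear
  edge (11,23)–(5,19): clear
  edge (5,19)–(2,13): clear
  midpoint (21/2,13) outside
  → clear
Obstacle 2 [(0,3) (10,1) (10,7) (4,10) (3,9)]:
  edge (0,3)–(10,1): clear
  edge (10,1)–(10,7): clear
  edge (10,7)–(4,10): clear
  edge (4,10)–(3,9): clear
  edge (3,9)–(0,3): clear
  midpoint (21/2,13) outside
  → clear
Obstacle 3 [(13,0) (23,0) (21,10) (17,9)]:
  edge (13,0)–(23,0): clear
  edge (23,0)–(21,10): clear
  edge (21,10)–(17,9): clear
  edge (17,9)–(13,0): clear
  midpoint (21/2,13) outside
  → clear

FREE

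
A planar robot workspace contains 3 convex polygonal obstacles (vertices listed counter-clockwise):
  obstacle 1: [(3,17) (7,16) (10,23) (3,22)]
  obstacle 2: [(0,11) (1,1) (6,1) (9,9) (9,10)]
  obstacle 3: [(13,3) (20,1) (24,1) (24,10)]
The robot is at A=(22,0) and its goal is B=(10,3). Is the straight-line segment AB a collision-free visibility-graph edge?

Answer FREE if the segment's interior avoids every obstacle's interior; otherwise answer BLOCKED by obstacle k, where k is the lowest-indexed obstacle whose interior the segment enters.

FREE

Obstacle 1 [(3,17) (7,16) (10,23) (3,22)]:
  edge (3,17)–(7,16): clear
  edge (7,16)–(10,23): clear
  edge (10,23)–(3,22): clear
  edge (3,22)–(3,17): clear
  midpoint (16,3/2) outside
  → clear
Obstacle 2 [(0,11) (1,1) (6,1) (9,9) (9,10)]:
  edge (0,11)–(1,1): clear
  edge (1,1)–(6,1): clear
  edge (6,1)–(9,9): clear
  edge (9,9)–(9,10): clear
  edge (9,10)–(0,11): clear
  midpoint (16,3/2) outside
  → clear
Obstacle 3 [(13,3) (20,1) (24,1) (24,10)]:
  edge (13,3)–(20,1): clear
  edge (20,1)–(24,1): clear
  edge (24,1)–(24,10): clear
  edge (24,10)–(13,3): clear
  midpoint (16,3/2) outside
  → clear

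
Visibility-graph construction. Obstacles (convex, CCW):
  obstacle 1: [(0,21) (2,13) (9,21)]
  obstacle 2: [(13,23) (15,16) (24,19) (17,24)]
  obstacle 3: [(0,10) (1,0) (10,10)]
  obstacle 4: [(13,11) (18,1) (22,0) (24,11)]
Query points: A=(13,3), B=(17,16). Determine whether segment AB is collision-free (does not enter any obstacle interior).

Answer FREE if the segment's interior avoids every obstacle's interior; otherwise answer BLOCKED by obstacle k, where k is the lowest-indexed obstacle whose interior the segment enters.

Obstacle 1 [(0,21) (2,13) (9,21)]:
  edge (0,21)–(2,13): clear
  edge (2,13)–(9,21): clear
  edge (9,21)–(0,21): clear
  midpoint (15,19/2) outside
  → clear
Obstacle 2 [(13,23) (15,16) (24,19) (17,24)]:
  edge (13,23)–(15,16): clear
  edge (15,16)–(24,19): clear
  edge (24,19)–(17,24): clear
  edge (17,24)–(13,23): clear
  midpoint (15,19/2) outside
  → clear
Obstacle 3 [(0,10) (1,0) (10,10)]:
  edge (0,10)–(1,0): clear
  edge (1,0)–(10,10): clear
  edge (10,10)–(0,10): clear
  midpoint (15,19/2) outside
  → clear
Obstacle 4 [(13,11) (18,1) (22,0) (24,11)]:
  edge (13,11)–(18,1): crosses AB
  edge (18,1)–(22,0): clear
  edge (22,0)–(24,11): clear
  edge (24,11)–(13,11): crosses AB
  → BLOCKED

BLOCKED by obstacle 4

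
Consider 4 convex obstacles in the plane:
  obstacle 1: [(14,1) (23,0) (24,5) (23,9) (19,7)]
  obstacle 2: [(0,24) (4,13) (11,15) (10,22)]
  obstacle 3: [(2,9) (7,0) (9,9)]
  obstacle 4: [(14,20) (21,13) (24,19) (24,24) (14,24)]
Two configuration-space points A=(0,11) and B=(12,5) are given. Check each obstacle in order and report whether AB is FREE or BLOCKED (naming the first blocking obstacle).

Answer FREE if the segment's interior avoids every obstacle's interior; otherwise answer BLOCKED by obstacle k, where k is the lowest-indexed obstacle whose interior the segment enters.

Obstacle 1 [(14,1) (23,0) (24,5) (23,9) (19,7)]:
  edge (14,1)–(23,0): clear
  edge (23,0)–(24,5): clear
  edge (24,5)–(23,9): clear
  edge (23,9)–(19,7): clear
  edge (19,7)–(14,1): clear
  midpoint (6,8) outside
  → clear
Obstacle 2 [(0,24) (4,13) (11,15) (10,22)]:
  edge (0,24)–(4,13): clear
  edge (4,13)–(11,15): clear
  edge (11,15)–(10,22): clear
  edge (10,22)–(0,24): clear
  midpoint (6,8) outside
  → clear
Obstacle 3 [(2,9) (7,0) (9,9)]:
  edge (2,9)–(7,0): clear
  edge (7,0)–(9,9): crosses AB
  edge (9,9)–(2,9): crosses AB
  → BLOCKED
Obstacle 4 [(14,20) (21,13) (24,19) (24,24) (14,24)]:
  edge (14,20)–(21,13): clear
  edge (21,13)–(24,19): clear
  edge (24,19)–(24,24): clear
  edge (24,24)–(14,24): clear
  edge (14,24)–(14,20): clear
  midpoint (6,8) outside
  → clear

BLOCKED by obstacle 3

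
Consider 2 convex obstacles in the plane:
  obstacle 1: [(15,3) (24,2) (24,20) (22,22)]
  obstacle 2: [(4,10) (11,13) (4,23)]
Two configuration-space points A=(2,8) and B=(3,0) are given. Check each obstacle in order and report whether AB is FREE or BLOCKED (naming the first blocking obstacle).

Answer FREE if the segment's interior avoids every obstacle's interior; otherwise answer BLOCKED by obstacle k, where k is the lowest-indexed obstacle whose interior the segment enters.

FREE

Obstacle 1 [(15,3) (24,2) (24,20) (22,22)]:
  edge (15,3)–(24,2): clear
  edge (24,2)–(24,20): clear
  edge (24,20)–(22,22): clear
  edge (22,22)–(15,3): clear
  midpoint (5/2,4) outside
  → clear
Obstacle 2 [(4,10) (11,13) (4,23)]:
  edge (4,10)–(11,13): clear
  edge (11,13)–(4,23): clear
  edge (4,23)–(4,10): clear
  midpoint (5/2,4) outside
  → clear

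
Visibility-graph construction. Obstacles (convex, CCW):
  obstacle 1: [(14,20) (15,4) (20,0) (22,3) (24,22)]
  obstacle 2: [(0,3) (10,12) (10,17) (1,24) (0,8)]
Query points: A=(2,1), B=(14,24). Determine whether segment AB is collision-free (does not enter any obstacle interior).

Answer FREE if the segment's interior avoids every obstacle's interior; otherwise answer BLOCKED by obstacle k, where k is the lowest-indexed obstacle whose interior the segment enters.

BLOCKED by obstacle 2

Obstacle 1 [(14,20) (15,4) (20,0) (22,3) (24,22)]:
  edge (14,20)–(15,4): clear
  edge (15,4)–(20,0): clear
  edge (20,0)–(22,3): clear
  edge (22,3)–(24,22): clear
  edge (24,22)–(14,20): clear
  midpoint (8,25/2) outside
  → clear
Obstacle 2 [(0,3) (10,12) (10,17) (1,24) (0,8)]:
  edge (0,3)–(10,12): crosses AB
  edge (10,12)–(10,17): crosses AB
  edge (10,17)–(1,24): clear
  edge (1,24)–(0,8): clear
  edge (0,8)–(0,3): clear
  → BLOCKED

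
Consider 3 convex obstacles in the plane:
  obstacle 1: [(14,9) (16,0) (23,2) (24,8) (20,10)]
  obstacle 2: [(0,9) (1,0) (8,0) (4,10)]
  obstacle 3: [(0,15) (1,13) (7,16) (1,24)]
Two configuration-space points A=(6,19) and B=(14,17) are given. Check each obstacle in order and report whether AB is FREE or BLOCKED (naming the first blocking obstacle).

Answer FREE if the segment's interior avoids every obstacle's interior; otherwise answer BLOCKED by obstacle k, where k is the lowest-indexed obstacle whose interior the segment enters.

Obstacle 1 [(14,9) (16,0) (23,2) (24,8) (20,10)]:
  edge (14,9)–(16,0): clear
  edge (16,0)–(23,2): clear
  edge (23,2)–(24,8): clear
  edge (24,8)–(20,10): clear
  edge (20,10)–(14,9): clear
  midpoint (10,18) outside
  → clear
Obstacle 2 [(0,9) (1,0) (8,0) (4,10)]:
  edge (0,9)–(1,0): clear
  edge (1,0)–(8,0): clear
  edge (8,0)–(4,10): clear
  edge (4,10)–(0,9): clear
  midpoint (10,18) outside
  → clear
Obstacle 3 [(0,15) (1,13) (7,16) (1,24)]:
  edge (0,15)–(1,13): clear
  edge (1,13)–(7,16): clear
  edge (7,16)–(1,24): clear
  edge (1,24)–(0,15): clear
  midpoint (10,18) outside
  → clear

FREE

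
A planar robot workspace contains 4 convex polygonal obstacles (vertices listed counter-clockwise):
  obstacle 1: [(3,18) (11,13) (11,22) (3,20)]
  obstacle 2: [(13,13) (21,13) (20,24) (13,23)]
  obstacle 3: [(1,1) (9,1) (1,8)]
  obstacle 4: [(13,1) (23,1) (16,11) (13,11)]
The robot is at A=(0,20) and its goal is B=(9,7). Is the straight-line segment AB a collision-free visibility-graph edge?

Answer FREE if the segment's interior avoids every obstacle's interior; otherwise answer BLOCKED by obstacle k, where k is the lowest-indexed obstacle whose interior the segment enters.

Obstacle 1 [(3,18) (11,13) (11,22) (3,20)]:
  edge (3,18)–(11,13): clear
  edge (11,13)–(11,22): clear
  edge (11,22)–(3,20): clear
  edge (3,20)–(3,18): clear
  midpoint (9/2,27/2) outside
  → clear
Obstacle 2 [(13,13) (21,13) (20,24) (13,23)]:
  edge (13,13)–(21,13): clear
  edge (21,13)–(20,24): clear
  edge (20,24)–(13,23): clear
  edge (13,23)–(13,13): clear
  midpoint (9/2,27/2) outside
  → clear
Obstacle 3 [(1,1) (9,1) (1,8)]:
  edge (1,1)–(9,1): clear
  edge (9,1)–(1,8): clear
  edge (1,8)–(1,1): clear
  midpoint (9/2,27/2) outside
  → clear
Obstacle 4 [(13,1) (23,1) (16,11) (13,11)]:
  edge (13,1)–(23,1): clear
  edge (23,1)–(16,11): clear
  edge (16,11)–(13,11): clear
  edge (13,11)–(13,1): clear
  midpoint (9/2,27/2) outside
  → clear

FREE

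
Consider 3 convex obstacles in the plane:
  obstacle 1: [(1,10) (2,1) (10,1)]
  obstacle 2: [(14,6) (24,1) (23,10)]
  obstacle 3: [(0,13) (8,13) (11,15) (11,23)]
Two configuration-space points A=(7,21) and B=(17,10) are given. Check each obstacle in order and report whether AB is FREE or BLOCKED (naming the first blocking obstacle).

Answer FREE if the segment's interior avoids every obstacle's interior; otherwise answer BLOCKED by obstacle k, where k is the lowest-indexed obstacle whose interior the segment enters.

Obstacle 1 [(1,10) (2,1) (10,1)]:
  edge (1,10)–(2,1): clear
  edge (2,1)–(10,1): clear
  edge (10,1)–(1,10): clear
  midpoint (12,31/2) outside
  → clear
Obstacle 2 [(14,6) (24,1) (23,10)]:
  edge (14,6)–(24,1): clear
  edge (24,1)–(23,10): clear
  edge (23,10)–(14,6): clear
  midpoint (12,31/2) outside
  → clear
Obstacle 3 [(0,13) (8,13) (11,15) (11,23)]:
  edge (0,13)–(8,13): clear
  edge (8,13)–(11,15): clear
  edge (11,15)–(11,23): crosses AB
  edge (11,23)–(0,13): crosses AB
  → BLOCKED

BLOCKED by obstacle 3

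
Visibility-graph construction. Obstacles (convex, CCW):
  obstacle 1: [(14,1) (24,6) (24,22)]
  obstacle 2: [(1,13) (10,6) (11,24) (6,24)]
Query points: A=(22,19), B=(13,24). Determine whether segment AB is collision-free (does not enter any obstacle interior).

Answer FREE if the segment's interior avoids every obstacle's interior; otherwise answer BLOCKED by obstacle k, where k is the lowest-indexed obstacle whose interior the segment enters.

Obstacle 1 [(14,1) (24,6) (24,22)]:
  edge (14,1)–(24,6): clear
  edge (24,6)–(24,22): clear
  edge (24,22)–(14,1): clear
  midpoint (35/2,43/2) outside
  → clear
Obstacle 2 [(1,13) (10,6) (11,24) (6,24)]:
  edge (1,13)–(10,6): clear
  edge (10,6)–(11,24): clear
  edge (11,24)–(6,24): clear
  edge (6,24)–(1,13): clear
  midpoint (35/2,43/2) outside
  → clear

FREE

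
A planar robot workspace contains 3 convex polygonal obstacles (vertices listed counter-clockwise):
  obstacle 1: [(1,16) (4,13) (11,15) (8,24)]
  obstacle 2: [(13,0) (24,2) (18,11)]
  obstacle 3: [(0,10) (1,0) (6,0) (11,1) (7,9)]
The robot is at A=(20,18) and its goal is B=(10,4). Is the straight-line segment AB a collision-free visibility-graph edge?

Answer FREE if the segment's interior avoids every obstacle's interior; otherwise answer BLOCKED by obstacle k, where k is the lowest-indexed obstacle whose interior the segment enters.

FREE

Obstacle 1 [(1,16) (4,13) (11,15) (8,24)]:
  edge (1,16)–(4,13): clear
  edge (4,13)–(11,15): clear
  edge (11,15)–(8,24): clear
  edge (8,24)–(1,16): clear
  midpoint (15,11) outside
  → clear
Obstacle 2 [(13,0) (24,2) (18,11)]:
  edge (13,0)–(24,2): clear
  edge (24,2)–(18,11): clear
  edge (18,11)–(13,0): clear
  midpoint (15,11) outside
  → clear
Obstacle 3 [(0,10) (1,0) (6,0) (11,1) (7,9)]:
  edge (0,10)–(1,0): clear
  edge (1,0)–(6,0): clear
  edge (6,0)–(11,1): clear
  edge (11,1)–(7,9): clear
  edge (7,9)–(0,10): clear
  midpoint (15,11) outside
  → clear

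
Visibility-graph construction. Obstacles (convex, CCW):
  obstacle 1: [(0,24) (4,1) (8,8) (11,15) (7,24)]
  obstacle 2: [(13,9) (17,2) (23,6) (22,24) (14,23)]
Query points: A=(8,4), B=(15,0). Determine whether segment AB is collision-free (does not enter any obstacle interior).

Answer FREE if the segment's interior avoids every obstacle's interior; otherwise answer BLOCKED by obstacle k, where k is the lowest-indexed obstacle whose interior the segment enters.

FREE

Obstacle 1 [(0,24) (4,1) (8,8) (11,15) (7,24)]:
  edge (0,24)–(4,1): clear
  edge (4,1)–(8,8): clear
  edge (8,8)–(11,15): clear
  edge (11,15)–(7,24): clear
  edge (7,24)–(0,24): clear
  midpoint (23/2,2) outside
  → clear
Obstacle 2 [(13,9) (17,2) (23,6) (22,24) (14,23)]:
  edge (13,9)–(17,2): clear
  edge (17,2)–(23,6): clear
  edge (23,6)–(22,24): clear
  edge (22,24)–(14,23): clear
  edge (14,23)–(13,9): clear
  midpoint (23/2,2) outside
  → clear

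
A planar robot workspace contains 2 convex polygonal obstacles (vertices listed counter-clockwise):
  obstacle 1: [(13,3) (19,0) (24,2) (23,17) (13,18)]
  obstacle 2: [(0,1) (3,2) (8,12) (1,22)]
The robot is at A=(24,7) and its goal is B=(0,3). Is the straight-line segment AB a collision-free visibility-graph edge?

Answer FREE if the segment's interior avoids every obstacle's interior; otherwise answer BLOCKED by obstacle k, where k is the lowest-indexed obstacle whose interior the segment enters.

Obstacle 1 [(13,3) (19,0) (24,2) (23,17) (13,18)]:
  edge (13,3)–(19,0): clear
  edge (19,0)–(24,2): clear
  edge (24,2)–(23,17): crosses AB
  edge (23,17)–(13,18): clear
  edge (13,18)–(13,3): crosses AB
  → BLOCKED
Obstacle 2 [(0,1) (3,2) (8,12) (1,22)]:
  edge (0,1)–(3,2): clear
  edge (3,2)–(8,12): crosses AB
  edge (8,12)–(1,22): clear
  edge (1,22)–(0,1): crosses AB
  → BLOCKED

BLOCKED by obstacle 1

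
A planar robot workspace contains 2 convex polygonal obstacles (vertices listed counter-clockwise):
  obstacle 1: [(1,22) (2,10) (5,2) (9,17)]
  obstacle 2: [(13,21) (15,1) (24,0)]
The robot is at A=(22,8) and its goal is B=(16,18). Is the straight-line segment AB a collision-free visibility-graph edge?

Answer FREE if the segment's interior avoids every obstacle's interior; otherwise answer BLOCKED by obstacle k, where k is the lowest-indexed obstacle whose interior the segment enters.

FREE

Obstacle 1 [(1,22) (2,10) (5,2) (9,17)]:
  edge (1,22)–(2,10): clear
  edge (2,10)–(5,2): clear
  edge (5,2)–(9,17): clear
  edge (9,17)–(1,22): clear
  midpoint (19,13) outside
  → clear
Obstacle 2 [(13,21) (15,1) (24,0)]:
  edge (13,21)–(15,1): clear
  edge (15,1)–(24,0): clear
  edge (24,0)–(13,21): clear
  midpoint (19,13) outside
  → clear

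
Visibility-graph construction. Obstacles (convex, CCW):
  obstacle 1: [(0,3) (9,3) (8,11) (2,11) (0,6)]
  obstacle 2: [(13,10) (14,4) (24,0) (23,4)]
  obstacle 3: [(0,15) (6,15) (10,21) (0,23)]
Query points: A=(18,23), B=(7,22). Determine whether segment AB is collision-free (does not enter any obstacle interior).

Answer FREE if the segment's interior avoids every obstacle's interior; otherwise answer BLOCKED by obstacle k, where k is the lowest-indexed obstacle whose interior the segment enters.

FREE

Obstacle 1 [(0,3) (9,3) (8,11) (2,11) (0,6)]:
  edge (0,3)–(9,3): clear
  edge (9,3)–(8,11): clear
  edge (8,11)–(2,11): clear
  edge (2,11)–(0,6): clear
  edge (0,6)–(0,3): clear
  midpoint (25/2,45/2) outside
  → clear
Obstacle 2 [(13,10) (14,4) (24,0) (23,4)]:
  edge (13,10)–(14,4): clear
  edge (14,4)–(24,0): clear
  edge (24,0)–(23,4): clear
  edge (23,4)–(13,10): clear
  midpoint (25/2,45/2) outside
  → clear
Obstacle 3 [(0,15) (6,15) (10,21) (0,23)]:
  edge (0,15)–(6,15): clear
  edge (6,15)–(10,21): clear
  edge (10,21)–(0,23): clear
  edge (0,23)–(0,15): clear
  midpoint (25/2,45/2) outside
  → clear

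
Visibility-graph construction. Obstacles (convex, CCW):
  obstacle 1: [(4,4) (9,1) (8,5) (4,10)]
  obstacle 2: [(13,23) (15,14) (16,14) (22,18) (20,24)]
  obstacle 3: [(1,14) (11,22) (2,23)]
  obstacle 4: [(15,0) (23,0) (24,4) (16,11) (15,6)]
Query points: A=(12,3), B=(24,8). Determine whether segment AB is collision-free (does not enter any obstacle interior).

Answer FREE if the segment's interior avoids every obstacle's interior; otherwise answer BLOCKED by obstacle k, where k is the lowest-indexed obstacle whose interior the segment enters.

BLOCKED by obstacle 4

Obstacle 1 [(4,4) (9,1) (8,5) (4,10)]:
  edge (4,4)–(9,1): clear
  edge (9,1)–(8,5): clear
  edge (8,5)–(4,10): clear
  edge (4,10)–(4,4): clear
  midpoint (18,11/2) outside
  → clear
Obstacle 2 [(13,23) (15,14) (16,14) (22,18) (20,24)]:
  edge (13,23)–(15,14): clear
  edge (15,14)–(16,14): clear
  edge (16,14)–(22,18): clear
  edge (22,18)–(20,24): clear
  edge (20,24)–(13,23): clear
  midpoint (18,11/2) outside
  → clear
Obstacle 3 [(1,14) (11,22) (2,23)]:
  edge (1,14)–(11,22): clear
  edge (11,22)–(2,23): clear
  edge (2,23)–(1,14): clear
  midpoint (18,11/2) outside
  → clear
Obstacle 4 [(15,0) (23,0) (24,4) (16,11) (15,6)]:
  edge (15,0)–(23,0): clear
  edge (23,0)–(24,4): clear
  edge (24,4)–(16,11): crosses AB
  edge (16,11)–(15,6): clear
  edge (15,6)–(15,0): crosses AB
  → BLOCKED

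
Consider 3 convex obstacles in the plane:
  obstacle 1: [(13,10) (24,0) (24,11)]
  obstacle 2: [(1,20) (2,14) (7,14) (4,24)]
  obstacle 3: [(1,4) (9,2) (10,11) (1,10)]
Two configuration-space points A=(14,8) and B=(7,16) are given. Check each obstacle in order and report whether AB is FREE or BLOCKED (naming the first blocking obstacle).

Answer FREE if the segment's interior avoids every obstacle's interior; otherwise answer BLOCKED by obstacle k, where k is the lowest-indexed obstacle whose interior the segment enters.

FREE

Obstacle 1 [(13,10) (24,0) (24,11)]:
  edge (13,10)–(24,0): clear
  edge (24,0)–(24,11): clear
  edge (24,11)–(13,10): clear
  midpoint (21/2,12) outside
  → clear
Obstacle 2 [(1,20) (2,14) (7,14) (4,24)]:
  edge (1,20)–(2,14): clear
  edge (2,14)–(7,14): clear
  edge (7,14)–(4,24): clear
  edge (4,24)–(1,20): clear
  midpoint (21/2,12) outside
  → clear
Obstacle 3 [(1,4) (9,2) (10,11) (1,10)]:
  edge (1,4)–(9,2): clear
  edge (9,2)–(10,11): clear
  edge (10,11)–(1,10): clear
  edge (1,10)–(1,4): clear
  midpoint (21/2,12) outside
  → clear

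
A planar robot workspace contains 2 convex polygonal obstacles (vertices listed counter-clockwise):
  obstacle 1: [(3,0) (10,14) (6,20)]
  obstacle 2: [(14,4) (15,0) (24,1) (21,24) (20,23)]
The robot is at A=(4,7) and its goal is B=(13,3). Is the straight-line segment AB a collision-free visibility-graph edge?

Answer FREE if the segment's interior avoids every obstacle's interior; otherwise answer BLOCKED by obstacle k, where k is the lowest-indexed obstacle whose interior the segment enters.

BLOCKED by obstacle 1

Obstacle 1 [(3,0) (10,14) (6,20)]:
  edge (3,0)–(10,14): crosses AB
  edge (10,14)–(6,20): clear
  edge (6,20)–(3,0): crosses AB
  → BLOCKED
Obstacle 2 [(14,4) (15,0) (24,1) (21,24) (20,23)]:
  edge (14,4)–(15,0): clear
  edge (15,0)–(24,1): clear
  edge (24,1)–(21,24): clear
  edge (21,24)–(20,23): clear
  edge (20,23)–(14,4): clear
  midpoint (17/2,5) outside
  → clear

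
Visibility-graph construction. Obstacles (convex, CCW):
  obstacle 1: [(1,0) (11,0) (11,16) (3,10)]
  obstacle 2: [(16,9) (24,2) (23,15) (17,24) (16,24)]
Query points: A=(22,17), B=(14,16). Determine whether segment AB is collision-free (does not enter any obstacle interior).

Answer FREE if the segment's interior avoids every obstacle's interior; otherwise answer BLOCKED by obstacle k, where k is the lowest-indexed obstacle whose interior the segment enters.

Obstacle 1 [(1,0) (11,0) (11,16) (3,10)]:
  edge (1,0)–(11,0): clear
  edge (11,0)–(11,16): clear
  edge (11,16)–(3,10): clear
  edge (3,10)–(1,0): clear
  midpoint (18,33/2) outside
  → clear
Obstacle 2 [(16,9) (24,2) (23,15) (17,24) (16,24)]:
  edge (16,9)–(24,2): clear
  edge (24,2)–(23,15): clear
  edge (23,15)–(17,24): crosses AB
  edge (17,24)–(16,24): clear
  edge (16,24)–(16,9): crosses AB
  → BLOCKED

BLOCKED by obstacle 2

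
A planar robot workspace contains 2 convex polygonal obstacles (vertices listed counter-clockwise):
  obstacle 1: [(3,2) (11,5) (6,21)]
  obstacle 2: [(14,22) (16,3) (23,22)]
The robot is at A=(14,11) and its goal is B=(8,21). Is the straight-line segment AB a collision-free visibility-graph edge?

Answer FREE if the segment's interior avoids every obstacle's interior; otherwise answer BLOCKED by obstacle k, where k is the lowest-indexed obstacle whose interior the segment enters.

Obstacle 1 [(3,2) (11,5) (6,21)]:
  edge (3,2)–(11,5): clear
  edge (11,5)–(6,21): clear
  edge (6,21)–(3,2): clear
  midpoint (11,16) outside
  → clear
Obstacle 2 [(14,22) (16,3) (23,22)]:
  edge (14,22)–(16,3): clear
  edge (16,3)–(23,22): clear
  edge (23,22)–(14,22): clear
  midpoint (11,16) outside
  → clear

FREE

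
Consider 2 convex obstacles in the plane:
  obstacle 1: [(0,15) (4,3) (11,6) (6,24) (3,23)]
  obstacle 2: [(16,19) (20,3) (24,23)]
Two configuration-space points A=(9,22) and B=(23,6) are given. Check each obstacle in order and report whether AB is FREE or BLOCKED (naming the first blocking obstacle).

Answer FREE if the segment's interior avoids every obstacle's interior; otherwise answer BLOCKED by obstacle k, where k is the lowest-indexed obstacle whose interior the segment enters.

Obstacle 1 [(0,15) (4,3) (11,6) (6,24) (3,23)]:
  edge (0,15)–(4,3): clear
  edge (4,3)–(11,6): clear
  edge (11,6)–(6,24): clear
  edge (6,24)–(3,23): clear
  edge (3,23)–(0,15): clear
  midpoint (16,14) outside
  → clear
Obstacle 2 [(16,19) (20,3) (24,23)]:
  edge (16,19)–(20,3): crosses AB
  edge (20,3)–(24,23): crosses AB
  edge (24,23)–(16,19): clear
  → BLOCKED

BLOCKED by obstacle 2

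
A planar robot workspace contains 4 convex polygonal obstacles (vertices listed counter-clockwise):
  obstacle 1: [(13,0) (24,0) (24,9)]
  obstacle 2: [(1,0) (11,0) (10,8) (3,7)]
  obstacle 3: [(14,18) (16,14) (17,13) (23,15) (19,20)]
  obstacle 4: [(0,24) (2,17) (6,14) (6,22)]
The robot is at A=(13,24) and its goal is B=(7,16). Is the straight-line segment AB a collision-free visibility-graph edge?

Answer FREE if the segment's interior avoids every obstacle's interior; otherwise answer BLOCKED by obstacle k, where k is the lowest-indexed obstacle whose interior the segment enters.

Obstacle 1 [(13,0) (24,0) (24,9)]:
  edge (13,0)–(24,0): clear
  edge (24,0)–(24,9): clear
  edge (24,9)–(13,0): clear
  midpoint (10,20) outside
  → clear
Obstacle 2 [(1,0) (11,0) (10,8) (3,7)]:
  edge (1,0)–(11,0): clear
  edge (11,0)–(10,8): clear
  edge (10,8)–(3,7): clear
  edge (3,7)–(1,0): clear
  midpoint (10,20) outside
  → clear
Obstacle 3 [(14,18) (16,14) (17,13) (23,15) (19,20)]:
  edge (14,18)–(16,14): clear
  edge (16,14)–(17,13): clear
  edge (17,13)–(23,15): clear
  edge (23,15)–(19,20): clear
  edge (19,20)–(14,18): clear
  midpoint (10,20) outside
  → clear
Obstacle 4 [(0,24) (2,17) (6,14) (6,22)]:
  edge (0,24)–(2,17): clear
  edge (2,17)–(6,14): clear
  edge (6,14)–(6,22): clear
  edge (6,22)–(0,24): clear
  midpoint (10,20) outside
  → clear

FREE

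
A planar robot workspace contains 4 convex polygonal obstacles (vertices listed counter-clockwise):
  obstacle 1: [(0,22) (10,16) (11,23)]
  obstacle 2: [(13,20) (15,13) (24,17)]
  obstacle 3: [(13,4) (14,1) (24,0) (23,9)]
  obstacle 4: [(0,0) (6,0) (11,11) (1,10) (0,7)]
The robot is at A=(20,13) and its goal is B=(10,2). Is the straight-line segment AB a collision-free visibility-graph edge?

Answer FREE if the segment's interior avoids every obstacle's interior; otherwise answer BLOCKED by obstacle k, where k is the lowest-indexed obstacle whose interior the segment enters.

FREE

Obstacle 1 [(0,22) (10,16) (11,23)]:
  edge (0,22)–(10,16): clear
  edge (10,16)–(11,23): clear
  edge (11,23)–(0,22): clear
  midpoint (15,15/2) outside
  → clear
Obstacle 2 [(13,20) (15,13) (24,17)]:
  edge (13,20)–(15,13): clear
  edge (15,13)–(24,17): clear
  edge (24,17)–(13,20): clear
  midpoint (15,15/2) outside
  → clear
Obstacle 3 [(13,4) (14,1) (24,0) (23,9)]:
  edge (13,4)–(14,1): clear
  edge (14,1)–(24,0): clear
  edge (24,0)–(23,9): clear
  edge (23,9)–(13,4): clear
  midpoint (15,15/2) outside
  → clear
Obstacle 4 [(0,0) (6,0) (11,11) (1,10) (0,7)]:
  edge (0,0)–(6,0): clear
  edge (6,0)–(11,11): clear
  edge (11,11)–(1,10): clear
  edge (1,10)–(0,7): clear
  edge (0,7)–(0,0): clear
  midpoint (15,15/2) outside
  → clear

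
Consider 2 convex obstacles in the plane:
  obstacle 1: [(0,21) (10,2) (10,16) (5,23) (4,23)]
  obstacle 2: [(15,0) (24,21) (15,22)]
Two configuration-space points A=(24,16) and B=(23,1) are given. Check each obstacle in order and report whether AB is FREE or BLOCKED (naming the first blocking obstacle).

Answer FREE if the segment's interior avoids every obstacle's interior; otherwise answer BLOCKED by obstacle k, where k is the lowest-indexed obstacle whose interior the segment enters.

FREE

Obstacle 1 [(0,21) (10,2) (10,16) (5,23) (4,23)]:
  edge (0,21)–(10,2): clear
  edge (10,2)–(10,16): clear
  edge (10,16)–(5,23): clear
  edge (5,23)–(4,23): clear
  edge (4,23)–(0,21): clear
  midpoint (47/2,17/2) outside
  → clear
Obstacle 2 [(15,0) (24,21) (15,22)]:
  edge (15,0)–(24,21): clear
  edge (24,21)–(15,22): clear
  edge (15,22)–(15,0): clear
  midpoint (47/2,17/2) outside
  → clear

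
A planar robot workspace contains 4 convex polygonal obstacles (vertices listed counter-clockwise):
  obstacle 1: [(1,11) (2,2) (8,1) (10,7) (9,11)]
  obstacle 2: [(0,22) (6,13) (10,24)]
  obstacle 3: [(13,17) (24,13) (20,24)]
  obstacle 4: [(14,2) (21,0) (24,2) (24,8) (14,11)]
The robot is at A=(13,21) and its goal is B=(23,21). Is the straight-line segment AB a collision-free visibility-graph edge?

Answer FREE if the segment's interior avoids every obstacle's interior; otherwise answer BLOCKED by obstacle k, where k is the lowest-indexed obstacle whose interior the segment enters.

Obstacle 1 [(1,11) (2,2) (8,1) (10,7) (9,11)]:
  edge (1,11)–(2,2): clear
  edge (2,2)–(8,1): clear
  edge (8,1)–(10,7): clear
  edge (10,7)–(9,11): clear
  edge (9,11)–(1,11): clear
  midpoint (18,21) outside
  → clear
Obstacle 2 [(0,22) (6,13) (10,24)]:
  edge (0,22)–(6,13): clear
  edge (6,13)–(10,24): clear
  edge (10,24)–(0,22): clear
  midpoint (18,21) outside
  → clear
Obstacle 3 [(13,17) (24,13) (20,24)]:
  edge (13,17)–(24,13): clear
  edge (24,13)–(20,24): crosses AB
  edge (20,24)–(13,17): crosses AB
  → BLOCKED
Obstacle 4 [(14,2) (21,0) (24,2) (24,8) (14,11)]:
  edge (14,2)–(21,0): clear
  edge (21,0)–(24,2): clear
  edge (24,2)–(24,8): clear
  edge (24,8)–(14,11): clear
  edge (14,11)–(14,2): clear
  midpoint (18,21) outside
  → clear

BLOCKED by obstacle 3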